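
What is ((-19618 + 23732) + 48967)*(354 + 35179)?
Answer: 1886127173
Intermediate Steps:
((-19618 + 23732) + 48967)*(354 + 35179) = (4114 + 48967)*35533 = 53081*35533 = 1886127173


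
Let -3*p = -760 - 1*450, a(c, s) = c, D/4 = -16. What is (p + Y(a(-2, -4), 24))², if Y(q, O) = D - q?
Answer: 1048576/9 ≈ 1.1651e+5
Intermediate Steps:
D = -64 (D = 4*(-16) = -64)
Y(q, O) = -64 - q
p = 1210/3 (p = -(-760 - 1*450)/3 = -(-760 - 450)/3 = -⅓*(-1210) = 1210/3 ≈ 403.33)
(p + Y(a(-2, -4), 24))² = (1210/3 + (-64 - 1*(-2)))² = (1210/3 + (-64 + 2))² = (1210/3 - 62)² = (1024/3)² = 1048576/9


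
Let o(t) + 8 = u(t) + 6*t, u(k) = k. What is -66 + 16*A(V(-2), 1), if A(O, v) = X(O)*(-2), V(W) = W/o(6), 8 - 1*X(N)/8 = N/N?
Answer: -1858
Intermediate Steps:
X(N) = 56 (X(N) = 64 - 8*N/N = 64 - 8*1 = 64 - 8 = 56)
o(t) = -8 + 7*t (o(t) = -8 + (t + 6*t) = -8 + 7*t)
V(W) = W/34 (V(W) = W/(-8 + 7*6) = W/(-8 + 42) = W/34)
A(O, v) = -112 (A(O, v) = 56*(-2) = -112)
-66 + 16*A(V(-2), 1) = -66 + 16*(-112) = -66 - 1792 = -1858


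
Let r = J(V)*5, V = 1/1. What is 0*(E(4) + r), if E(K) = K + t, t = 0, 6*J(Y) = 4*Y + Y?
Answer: 0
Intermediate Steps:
V = 1
J(Y) = 5*Y/6 (J(Y) = (4*Y + Y)/6 = (5*Y)/6 = 5*Y/6)
r = 25/6 (r = ((⅚)*1)*5 = (⅚)*5 = 25/6 ≈ 4.1667)
E(K) = K (E(K) = K + 0 = K)
0*(E(4) + r) = 0*(4 + 25/6) = 0*(49/6) = 0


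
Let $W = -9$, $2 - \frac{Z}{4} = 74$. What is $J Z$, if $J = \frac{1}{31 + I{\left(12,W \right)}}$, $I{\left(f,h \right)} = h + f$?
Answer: $- \frac{144}{17} \approx -8.4706$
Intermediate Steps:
$Z = -288$ ($Z = 8 - 296 = -288$)
$I{\left(f,h \right)} = f + h$
$J = \frac{1}{34}$ ($J = \frac{1}{31 + \left(12 - 9\right)} = \frac{1}{31 + 3} = \frac{1}{34} \approx 0.029412$)
$J Z = \frac{1}{34} \left(-288\right) = - \frac{144}{17}$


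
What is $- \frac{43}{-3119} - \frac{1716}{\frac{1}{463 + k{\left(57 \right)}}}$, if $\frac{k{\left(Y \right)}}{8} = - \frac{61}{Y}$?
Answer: $- \frac{46212712587}{59261} \approx -7.7982 \cdot 10^{5}$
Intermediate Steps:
$k{\left(Y \right)} = - \frac{488}{Y}$ ($k{\left(Y \right)} = 8 \left(- \frac{61}{Y}\right) = - \frac{488}{Y}$)
$- \frac{43}{-3119} - \frac{1716}{\frac{1}{463 + k{\left(57 \right)}}} = - \frac{43}{-3119} - \frac{1716}{\frac{1}{463 - \frac{488}{57}}} = \left(-43\right) \left(- \frac{1}{3119}\right) - \frac{1716}{\frac{1}{463 - \frac{488}{57}}} = \frac{43}{3119} - \frac{1716}{\frac{1}{463 - \frac{488}{57}}} = \frac{43}{3119} - \frac{1716}{\frac{1}{\frac{25903}{57}}} = \frac{43}{3119} - \frac{1716}{\frac{57}{25903}} = \frac{43}{3119} - \frac{14816516}{19} = - \frac{46212712587}{59261}$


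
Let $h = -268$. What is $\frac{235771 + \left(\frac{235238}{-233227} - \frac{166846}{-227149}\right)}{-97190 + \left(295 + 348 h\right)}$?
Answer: $- \frac{12490491720064113}{10074106553861857} \approx -1.2399$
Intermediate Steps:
$\frac{235771 + \left(\frac{235238}{-233227} - \frac{166846}{-227149}\right)}{-97190 + \left(295 + 348 h\right)} = \frac{235771 + \left(\frac{235238}{-233227} - \frac{166846}{-227149}\right)}{-97190 + \left(295 + 348 \left(-268\right)\right)} = \frac{235771 + \left(235238 \left(- \frac{1}{233227}\right) - - \frac{166846}{227149}\right)}{-97190 + \left(295 - 93264\right)} = \frac{235771 + \left(- \frac{235238}{233227} + \frac{166846}{227149}\right)}{-97190 - 92969} = \frac{235771 - \frac{14521084420}{52977279823}}{-190159} = \frac{12490491720064113}{52977279823} \left(- \frac{1}{190159}\right) = - \frac{12490491720064113}{10074106553861857}$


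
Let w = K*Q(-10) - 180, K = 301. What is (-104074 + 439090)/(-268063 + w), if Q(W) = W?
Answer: -335016/271253 ≈ -1.2351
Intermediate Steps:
w = -3190 (w = 301*(-10) - 180 = -3010 - 180 = -3190)
(-104074 + 439090)/(-268063 + w) = (-104074 + 439090)/(-268063 - 3190) = 335016/(-271253) = 335016*(-1/271253) = -335016/271253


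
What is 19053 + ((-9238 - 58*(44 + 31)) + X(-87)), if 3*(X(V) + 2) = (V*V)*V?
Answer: -214038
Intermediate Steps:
X(V) = -2 + V³/3 (X(V) = -2 + ((V*V)*V)/3 = -2 + (V²*V)/3 = -2 + V³/3)
19053 + ((-9238 - 58*(44 + 31)) + X(-87)) = 19053 + ((-9238 - 58*(44 + 31)) + (-2 + (⅓)*(-87)³)) = 19053 + ((-9238 - 58*75) + (-2 + (⅓)*(-658503))) = 19053 + ((-9238 - 4350) + (-2 - 219501)) = 19053 + (-13588 - 219503) = 19053 - 233091 = -214038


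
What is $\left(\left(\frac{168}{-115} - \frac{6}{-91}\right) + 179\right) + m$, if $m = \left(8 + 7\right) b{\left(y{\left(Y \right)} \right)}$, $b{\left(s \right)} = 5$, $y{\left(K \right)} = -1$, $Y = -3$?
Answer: $\frac{2643512}{10465} \approx 252.6$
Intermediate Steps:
$m = 75$ ($m = \left(8 + 7\right) 5 = 15 \cdot 5 = 75$)
$\left(\left(\frac{168}{-115} - \frac{6}{-91}\right) + 179\right) + m = \left(\left(\frac{168}{-115} - \frac{6}{-91}\right) + 179\right) + 75 = \left(\left(168 \left(- \frac{1}{115}\right) - - \frac{6}{91}\right) + 179\right) + 75 = \left(\left(- \frac{168}{115} + \frac{6}{91}\right) + 179\right) + 75 = \left(- \frac{14598}{10465} + 179\right) + 75 = \frac{1858637}{10465} + 75 = \frac{2643512}{10465}$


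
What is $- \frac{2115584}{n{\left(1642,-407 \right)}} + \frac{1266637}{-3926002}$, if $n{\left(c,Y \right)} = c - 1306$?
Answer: $- \frac{519138287825}{82446042} \approx -6296.7$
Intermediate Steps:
$n{\left(c,Y \right)} = -1306 + c$
$- \frac{2115584}{n{\left(1642,-407 \right)}} + \frac{1266637}{-3926002} = - \frac{2115584}{-1306 + 1642} + \frac{1266637}{-3926002} = - \frac{2115584}{336} + 1266637 \left(- \frac{1}{3926002}\right) = \left(-2115584\right) \frac{1}{336} - \frac{1266637}{3926002} = - \frac{132224}{21} - \frac{1266637}{3926002} = - \frac{519138287825}{82446042}$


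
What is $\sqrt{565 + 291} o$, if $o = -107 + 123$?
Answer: $32 \sqrt{214} \approx 468.12$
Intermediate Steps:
$o = 16$
$\sqrt{565 + 291} o = \sqrt{565 + 291} \cdot 16 = \sqrt{856} \cdot 16 = 2 \sqrt{214} \cdot 16 = 32 \sqrt{214}$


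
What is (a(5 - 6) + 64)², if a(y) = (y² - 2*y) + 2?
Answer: 4761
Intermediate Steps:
a(y) = 2 + y² - 2*y
(a(5 - 6) + 64)² = ((2 + (5 - 6)² - 2*(5 - 6)) + 64)² = ((2 + (-1)² - 2*(-1)) + 64)² = ((2 + 1 + 2) + 64)² = (5 + 64)² = 69² = 4761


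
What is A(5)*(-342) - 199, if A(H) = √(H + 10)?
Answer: -199 - 342*√15 ≈ -1523.6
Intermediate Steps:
A(H) = √(10 + H)
A(5)*(-342) - 199 = √(10 + 5)*(-342) - 199 = √15*(-342) - 199 = -342*√15 - 199 = -199 - 342*√15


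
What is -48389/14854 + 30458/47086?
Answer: -913010661/349707722 ≈ -2.6108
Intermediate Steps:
-48389/14854 + 30458/47086 = -48389*1/14854 + 30458*(1/47086) = -48389/14854 + 15229/23543 = -913010661/349707722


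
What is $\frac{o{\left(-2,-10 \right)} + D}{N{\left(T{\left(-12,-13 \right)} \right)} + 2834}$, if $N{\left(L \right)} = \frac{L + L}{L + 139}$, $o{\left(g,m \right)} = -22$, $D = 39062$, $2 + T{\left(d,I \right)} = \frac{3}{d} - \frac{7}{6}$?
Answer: $\frac{15879520}{1152709} \approx 13.776$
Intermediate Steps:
$T{\left(d,I \right)} = - \frac{19}{6} + \frac{3}{d}$ ($T{\left(d,I \right)} = -2 + \left(\frac{3}{d} - \frac{7}{6}\right) = -2 - \left(\frac{7}{6} - \frac{3}{d}\right) = - \frac{19}{6} + \frac{3}{d}$)
$N{\left(L \right)} = \frac{2 L}{139 + L}$
$\frac{o{\left(-2,-10 \right)} + D}{N{\left(T{\left(-12,-13 \right)} \right)} + 2834} = \frac{-22 + 39062}{\frac{2 \left(- \frac{19}{6} + \frac{3}{-12}\right)}{139 - \left(\frac{19}{6} - \frac{3}{-12}\right)} + 2834} = \frac{39040}{\frac{2 \left(- \frac{19}{6} + 3 \left(- \frac{1}{12}\right)\right)}{139 + \left(- \frac{19}{6} + 3 \left(- \frac{1}{12}\right)\right)} + 2834} = \frac{39040}{\frac{2 \left(- \frac{19}{6} - \frac{1}{4}\right)}{139 - \frac{41}{12}} + 2834} = \frac{39040}{2 \left(- \frac{41}{12}\right) \frac{1}{139 - \frac{41}{12}} + 2834} = \frac{39040}{2 \left(- \frac{41}{12}\right) \frac{1}{\frac{1627}{12}} + 2834} = \frac{39040}{2 \left(- \frac{41}{12}\right) \frac{12}{1627} + 2834} = \frac{39040}{- \frac{82}{1627} + 2834} = \frac{39040}{\frac{4610836}{1627}} = 39040 \cdot \frac{1627}{4610836} = \frac{15879520}{1152709}$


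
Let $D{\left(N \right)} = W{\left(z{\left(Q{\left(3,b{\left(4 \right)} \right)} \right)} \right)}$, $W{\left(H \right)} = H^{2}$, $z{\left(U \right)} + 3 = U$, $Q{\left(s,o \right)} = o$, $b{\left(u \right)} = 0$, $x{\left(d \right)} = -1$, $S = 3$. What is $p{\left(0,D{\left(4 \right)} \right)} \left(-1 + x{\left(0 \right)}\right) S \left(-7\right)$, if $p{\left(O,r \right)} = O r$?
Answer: $0$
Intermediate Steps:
$z{\left(U \right)} = -3 + U$
$D{\left(N \right)} = 9$ ($D{\left(N \right)} = \left(-3 + 0\right)^{2} = \left(-3\right)^{2} = 9$)
$p{\left(0,D{\left(4 \right)} \right)} \left(-1 + x{\left(0 \right)}\right) S \left(-7\right) = 0 \cdot 9 \left(-1 - 1\right) 3 \left(-7\right) = 0 \left(\left(-2\right) 3\right) \left(-7\right) = 0 \left(-6\right) \left(-7\right) = 0 \left(-7\right) = 0$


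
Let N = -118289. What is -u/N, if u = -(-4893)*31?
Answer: 151683/118289 ≈ 1.2823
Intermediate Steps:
u = 151683 (u = -1*(-151683) = 151683)
-u/N = -151683/(-118289) = -151683*(-1)/118289 = -1*(-151683/118289) = 151683/118289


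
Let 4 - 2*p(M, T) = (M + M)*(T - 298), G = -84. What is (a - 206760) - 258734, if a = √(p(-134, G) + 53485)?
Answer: -465494 + 11*√19 ≈ -4.6545e+5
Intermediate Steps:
p(M, T) = 2 - M*(-298 + T) (p(M, T) = 2 - (M + M)*(T - 298)/2 = 2 - 2*M*(-298 + T)/2 = 2 - M*(-298 + T))
a = 11*√19 (a = √((2 + 298*(-134) - 1*(-134)*(-84)) + 53485) = √((2 - 39932 - 11256) + 53485) = √(-51186 + 53485) = √2299 = 11*√19 ≈ 47.948)
(a - 206760) - 258734 = (11*√19 - 206760) - 258734 = (-206760 + 11*√19) - 258734 = -465494 + 11*√19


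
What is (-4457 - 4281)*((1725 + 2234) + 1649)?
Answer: -49002704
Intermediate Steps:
(-4457 - 4281)*((1725 + 2234) + 1649) = -8738*(3959 + 1649) = -8738*5608 = -49002704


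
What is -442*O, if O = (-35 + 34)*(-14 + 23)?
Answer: 3978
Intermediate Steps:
O = -9 (O = -1*9 = -9)
-442*O = -442*(-9) = 3978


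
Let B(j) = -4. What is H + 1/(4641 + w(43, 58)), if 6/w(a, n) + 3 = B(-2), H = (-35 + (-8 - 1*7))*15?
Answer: -24360743/32481 ≈ -750.00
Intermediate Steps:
H = -750 (H = (-35 + (-8 - 7))*15 = (-35 - 15)*15 = -50*15 = -750)
w(a, n) = -6/7 (w(a, n) = 6/(-3 - 4) = 6/(-7) = 6*(-⅐) = -6/7)
H + 1/(4641 + w(43, 58)) = -750 + 1/(4641 - 6/7) = -750 + 1/(32481/7) = -750 + 7/32481 = -24360743/32481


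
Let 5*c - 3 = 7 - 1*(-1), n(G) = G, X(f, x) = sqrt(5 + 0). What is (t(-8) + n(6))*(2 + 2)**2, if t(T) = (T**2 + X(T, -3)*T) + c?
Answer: 5776/5 - 128*sqrt(5) ≈ 868.98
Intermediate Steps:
X(f, x) = sqrt(5)
c = 11/5 (c = 3/5 + (7 - 1*(-1))/5 = 3/5 + (7 + 1)/5 = 3/5 + (1/5)*8 = 3/5 + 8/5 = 11/5 ≈ 2.2000)
t(T) = 11/5 + T**2 + T*sqrt(5) (t(T) = (T**2 + sqrt(5)*T) + 11/5 = (T**2 + T*sqrt(5)) + 11/5 = 11/5 + T**2 + T*sqrt(5))
(t(-8) + n(6))*(2 + 2)**2 = ((11/5 + (-8)**2 - 8*sqrt(5)) + 6)*(2 + 2)**2 = ((11/5 + 64 - 8*sqrt(5)) + 6)*4**2 = ((331/5 - 8*sqrt(5)) + 6)*16 = (361/5 - 8*sqrt(5))*16 = 5776/5 - 128*sqrt(5)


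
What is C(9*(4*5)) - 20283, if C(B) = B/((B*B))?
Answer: -3650939/180 ≈ -20283.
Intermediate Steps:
C(B) = 1/B (C(B) = B/(B²) = B/B² = 1/B)
C(9*(4*5)) - 20283 = 1/(9*(4*5)) - 20283 = 1/(9*20) - 20283 = 1/180 - 20283 = -3650939/180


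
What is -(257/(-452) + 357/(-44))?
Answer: 10792/1243 ≈ 8.6822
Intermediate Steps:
-(257/(-452) + 357/(-44)) = -(257*(-1/452) + 357*(-1/44)) = -(-257/452 - 357/44) = -1*(-10792/1243) = 10792/1243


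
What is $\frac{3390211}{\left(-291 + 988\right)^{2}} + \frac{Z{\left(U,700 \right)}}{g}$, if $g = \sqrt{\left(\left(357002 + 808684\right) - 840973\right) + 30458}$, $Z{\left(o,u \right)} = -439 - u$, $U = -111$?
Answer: $\frac{3390211}{485809} - \frac{1139 \sqrt{355171}}{355171} \approx 5.0673$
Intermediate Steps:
$g = \sqrt{355171}$ ($g = \sqrt{\left(1165686 - 840973\right) + 30458} = \sqrt{324713 + 30458} = \sqrt{355171} \approx 595.96$)
$\frac{3390211}{\left(-291 + 988\right)^{2}} + \frac{Z{\left(U,700 \right)}}{g} = \frac{3390211}{\left(-291 + 988\right)^{2}} + \frac{-439 - 700}{\sqrt{355171}} = \frac{3390211}{697^{2}} + \left(-439 - 700\right) \frac{\sqrt{355171}}{355171} = \frac{3390211}{485809} - 1139 \frac{\sqrt{355171}}{355171} = 3390211 \cdot \frac{1}{485809} - \frac{1139 \sqrt{355171}}{355171} = \frac{3390211}{485809} - \frac{1139 \sqrt{355171}}{355171}$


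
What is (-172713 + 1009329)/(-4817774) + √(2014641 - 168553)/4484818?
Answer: -418308/2408887 + √461522/2242409 ≈ -0.17335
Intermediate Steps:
(-172713 + 1009329)/(-4817774) + √(2014641 - 168553)/4484818 = 836616*(-1/4817774) + √1846088*(1/4484818) = -418308/2408887 + (2*√461522)*(1/4484818) = -418308/2408887 + √461522/2242409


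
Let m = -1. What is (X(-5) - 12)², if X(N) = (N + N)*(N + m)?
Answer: 2304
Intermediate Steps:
X(N) = 2*N*(-1 + N) (X(N) = (N + N)*(N - 1) = (2*N)*(-1 + N) = 2*N*(-1 + N))
(X(-5) - 12)² = (2*(-5)*(-1 - 5) - 12)² = (2*(-5)*(-6) - 12)² = (60 - 12)² = 48² = 2304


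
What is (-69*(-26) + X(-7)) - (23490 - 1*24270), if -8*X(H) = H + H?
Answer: 10303/4 ≈ 2575.8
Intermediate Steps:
X(H) = -H/4 (X(H) = -(H + H)/8 = -H/4)
(-69*(-26) + X(-7)) - (23490 - 1*24270) = (-69*(-26) - 1/4*(-7)) - (23490 - 1*24270) = (1794 + 7/4) - (23490 - 24270) = 7183/4 - 1*(-780) = 7183/4 + 780 = 10303/4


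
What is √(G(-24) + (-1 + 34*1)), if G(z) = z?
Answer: 3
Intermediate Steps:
√(G(-24) + (-1 + 34*1)) = √(-24 + (-1 + 34*1)) = √(-24 + (-1 + 34)) = √(-24 + 33) = √9 = 3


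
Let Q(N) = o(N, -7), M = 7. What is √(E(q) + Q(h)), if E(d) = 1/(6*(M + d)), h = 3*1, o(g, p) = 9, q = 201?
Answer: √876174/312 ≈ 3.0001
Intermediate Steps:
h = 3
E(d) = 1/(42 + 6*d) (E(d) = 1/(6*(7 + d)) = 1/(42 + 6*d))
Q(N) = 9
√(E(q) + Q(h)) = √(1/(6*(7 + 201)) + 9) = √((⅙)/208 + 9) = √((⅙)*(1/208) + 9) = √(1/1248 + 9) = √(11233/1248) = √876174/312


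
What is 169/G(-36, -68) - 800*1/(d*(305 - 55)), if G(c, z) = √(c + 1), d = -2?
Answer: 8/5 - 169*I*√35/35 ≈ 1.6 - 28.566*I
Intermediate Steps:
G(c, z) = √(1 + c)
169/G(-36, -68) - 800*1/(d*(305 - 55)) = 169/(√(1 - 36)) - 800*(-1/(2*(305 - 55))) = 169/(√(-35)) - 800/(250*(-2)) = 169/((I*√35)) - 800/(-500) = 169*(-I*√35/35) - 800*(-1/500) = -169*I*√35/35 + 8/5 = 8/5 - 169*I*√35/35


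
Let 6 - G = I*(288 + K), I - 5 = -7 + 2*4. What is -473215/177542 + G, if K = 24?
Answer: -331766587/177542 ≈ -1868.7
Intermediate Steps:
I = 6 (I = 5 + (-7 + 2*4) = 5 + (-7 + 8) = 5 + 1 = 6)
G = -1866 (G = 6 - 6*(288 + 24) = 6 - 6*312 = 6 - 1*1872 = 6 - 1872 = -1866)
-473215/177542 + G = -473215/177542 - 1866 = -331766587/177542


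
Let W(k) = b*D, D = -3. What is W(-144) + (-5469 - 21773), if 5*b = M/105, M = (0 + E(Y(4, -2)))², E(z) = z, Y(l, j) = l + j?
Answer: -4767354/175 ≈ -27242.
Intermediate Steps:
Y(l, j) = j + l
M = 4 (M = (0 + (-2 + 4))² = (0 + 2)² = 2² = 4)
b = 4/525 (b = (4/105)/5 = (4*(1/105))/5 = (⅕)*(4/105) = 4/525 ≈ 0.0076190)
W(k) = -4/175 (W(k) = (4/525)*(-3) = -4/175)
W(-144) + (-5469 - 21773) = -4/175 + (-5469 - 21773) = -4/175 - 27242 = -4767354/175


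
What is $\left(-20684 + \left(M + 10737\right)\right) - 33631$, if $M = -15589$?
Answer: $-59167$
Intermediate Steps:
$\left(-20684 + \left(M + 10737\right)\right) - 33631 = \left(-20684 + \left(-15589 + 10737\right)\right) - 33631 = \left(-20684 - 4852\right) - 33631 = -25536 - 33631 = -59167$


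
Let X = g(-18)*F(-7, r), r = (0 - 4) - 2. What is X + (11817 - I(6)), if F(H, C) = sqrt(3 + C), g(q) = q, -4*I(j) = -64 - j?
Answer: 23599/2 - 18*I*sqrt(3) ≈ 11800.0 - 31.177*I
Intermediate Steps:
I(j) = 16 + j/4 (I(j) = -(-64 - j)/4 = 16 + j/4)
r = -6 (r = -4 - 2 = -6)
X = -18*I*sqrt(3) (X = -18*sqrt(3 - 6) = -18*I*sqrt(3) ≈ -31.177*I)
X + (11817 - I(6)) = -18*I*sqrt(3) + (11817 - (16 + (1/4)*6)) = -18*I*sqrt(3) + (11817 - (16 + 3/2)) = -18*I*sqrt(3) + (11817 - 1*35/2) = -18*I*sqrt(3) + (11817 - 35/2) = -18*I*sqrt(3) + 23599/2 = 23599/2 - 18*I*sqrt(3)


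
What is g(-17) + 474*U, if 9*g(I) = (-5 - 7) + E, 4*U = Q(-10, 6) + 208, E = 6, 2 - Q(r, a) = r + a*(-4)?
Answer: 86740/3 ≈ 28913.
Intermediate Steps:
Q(r, a) = 2 - r + 4*a (Q(r, a) = 2 - (r + a*(-4)) = 2 - (r - 4*a) = 2 + (-r + 4*a) = 2 - r + 4*a)
U = 61 (U = ((2 - 1*(-10) + 4*6) + 208)/4 = ((2 + 10 + 24) + 208)/4 = (36 + 208)/4 = (¼)*244 = 61)
g(I) = -⅔ (g(I) = ((-5 - 7) + 6)/9 = (-12 + 6)/9 = (⅑)*(-6) = -⅔)
g(-17) + 474*U = -⅔ + 474*61 = -⅔ + 28914 = 86740/3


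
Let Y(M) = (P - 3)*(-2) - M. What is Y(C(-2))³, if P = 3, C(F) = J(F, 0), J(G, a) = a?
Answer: 0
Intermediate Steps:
C(F) = 0
Y(M) = -M (Y(M) = (3 - 3)*(-2) - M = 0*(-2) - M = 0 - M = -M)
Y(C(-2))³ = (-1*0)³ = 0³ = 0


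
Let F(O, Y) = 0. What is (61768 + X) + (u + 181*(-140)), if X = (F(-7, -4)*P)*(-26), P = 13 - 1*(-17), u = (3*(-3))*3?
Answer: 36401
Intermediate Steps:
u = -27 (u = -9*3 = -27)
P = 30 (P = 13 + 17 = 30)
X = 0 (X = (0*30)*(-26) = 0*(-26) = 0)
(61768 + X) + (u + 181*(-140)) = (61768 + 0) + (-27 + 181*(-140)) = 61768 + (-27 - 25340) = 61768 - 25367 = 36401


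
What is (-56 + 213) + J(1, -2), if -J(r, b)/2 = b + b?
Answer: 165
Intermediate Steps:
J(r, b) = -4*b (J(r, b) = -2*(b + b) = -4*b)
(-56 + 213) + J(1, -2) = (-56 + 213) - 4*(-2) = 157 + 8 = 165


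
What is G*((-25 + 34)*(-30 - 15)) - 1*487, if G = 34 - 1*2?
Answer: -13447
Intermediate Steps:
G = 32 (G = 34 - 2 = 32)
G*((-25 + 34)*(-30 - 15)) - 1*487 = 32*((-25 + 34)*(-30 - 15)) - 1*487 = 32*(9*(-45)) - 487 = 32*(-405) - 487 = -12960 - 487 = -13447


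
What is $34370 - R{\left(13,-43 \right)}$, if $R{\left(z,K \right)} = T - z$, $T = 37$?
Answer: $34346$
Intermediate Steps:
$R{\left(z,K \right)} = 37 - z$
$34370 - R{\left(13,-43 \right)} = 34370 - \left(37 - 13\right) = 34370 - 24 = 34346$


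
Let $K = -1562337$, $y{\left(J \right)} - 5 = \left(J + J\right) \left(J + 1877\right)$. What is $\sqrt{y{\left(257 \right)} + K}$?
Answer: $4 i \sqrt{29091} \approx 682.24 i$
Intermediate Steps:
$y{\left(J \right)} = 5 + 2 J \left(1877 + J\right)$ ($y{\left(J \right)} = 5 + \left(J + J\right) \left(J + 1877\right) = 5 + 2 J \left(1877 + J\right)$)
$\sqrt{y{\left(257 \right)} + K} = \sqrt{\left(5 + 2 \cdot 257^{2} + 3754 \cdot 257\right) - 1562337} = \sqrt{\left(5 + 2 \cdot 66049 + 964778\right) - 1562337} = \sqrt{\left(5 + 132098 + 964778\right) - 1562337} = \sqrt{1096881 - 1562337} = \sqrt{-465456} = 4 i \sqrt{29091}$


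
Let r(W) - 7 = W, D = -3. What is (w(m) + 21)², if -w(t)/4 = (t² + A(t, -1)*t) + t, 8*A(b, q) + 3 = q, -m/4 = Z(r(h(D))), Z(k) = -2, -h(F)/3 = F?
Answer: 63001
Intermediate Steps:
h(F) = -3*F
r(W) = 7 + W
m = 8 (m = -4*(-2) = 8)
A(b, q) = -3/8 + q/8
w(t) = -4*t² - 2*t (w(t) = -4*((t² + (-3/8 + (⅛)*(-1))*t) + t) = -4*((t² + (-3/8 - ⅛)*t) + t) = -4*((t² - t/2) + t) = -4*(t² + t/2) = -4*t² - 2*t)
(w(m) + 21)² = (-2*8*(1 + 2*8) + 21)² = (-2*8*(1 + 16) + 21)² = (-2*8*17 + 21)² = (-272 + 21)² = (-251)² = 63001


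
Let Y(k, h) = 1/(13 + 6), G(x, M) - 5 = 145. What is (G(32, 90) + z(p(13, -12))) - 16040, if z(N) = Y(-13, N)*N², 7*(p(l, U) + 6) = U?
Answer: -14790674/931 ≈ -15887.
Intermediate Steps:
p(l, U) = -6 + U/7
G(x, M) = 150 (G(x, M) = 5 + 145 = 150)
Y(k, h) = 1/19
z(N) = N²/19
(G(32, 90) + z(p(13, -12))) - 16040 = (150 + (-6 + (⅐)*(-12))²/19) - 16040 = (150 + (-6 - 12/7)²/19) - 16040 = (150 + (-54/7)²/19) - 16040 = (150 + (1/19)*(2916/49)) - 16040 = (150 + 2916/931) - 16040 = 142566/931 - 16040 = -14790674/931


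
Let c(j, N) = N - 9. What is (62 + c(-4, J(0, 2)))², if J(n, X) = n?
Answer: 2809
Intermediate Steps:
c(j, N) = -9 + N
(62 + c(-4, J(0, 2)))² = (62 + (-9 + 0))² = (62 - 9)² = 53² = 2809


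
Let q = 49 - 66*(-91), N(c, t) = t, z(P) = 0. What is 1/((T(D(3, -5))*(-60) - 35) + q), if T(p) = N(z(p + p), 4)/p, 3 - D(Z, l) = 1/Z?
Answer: 1/5930 ≈ 0.00016863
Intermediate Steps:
D(Z, l) = 3 - 1/Z
T(p) = 4/p
q = 6055 (q = 49 + 6006 = 6055)
1/((T(D(3, -5))*(-60) - 35) + q) = 1/(((4/(3 - 1/3))*(-60) - 35) + 6055) = 1/(((4/(3 - 1*⅓))*(-60) - 35) + 6055) = 1/(((4/(3 - ⅓))*(-60) - 35) + 6055) = 1/(((4/(8/3))*(-60) - 35) + 6055) = 1/(((4*(3/8))*(-60) - 35) + 6055) = 1/(((3/2)*(-60) - 35) + 6055) = 1/((-90 - 35) + 6055) = 1/(-125 + 6055) = 1/5930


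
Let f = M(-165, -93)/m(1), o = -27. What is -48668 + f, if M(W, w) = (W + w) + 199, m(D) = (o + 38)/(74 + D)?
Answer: -539773/11 ≈ -49070.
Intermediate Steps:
m(D) = 11/(74 + D) (m(D) = (-27 + 38)/(74 + D) = 11/(74 + D))
M(W, w) = 199 + W + w
f = -4425/11 (f = (199 - 165 - 93)/((11/(74 + 1))) = -59/(11/75) = -59/(11*(1/75)) = -59/11/75 = -59*75/11 = -4425/11 ≈ -402.27)
-48668 + f = -48668 - 4425/11 = -539773/11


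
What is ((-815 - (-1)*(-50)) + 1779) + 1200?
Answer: 2114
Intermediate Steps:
((-815 - (-1)*(-50)) + 1779) + 1200 = ((-815 - 1*50) + 1779) + 1200 = ((-815 - 50) + 1779) + 1200 = (-865 + 1779) + 1200 = 914 + 1200 = 2114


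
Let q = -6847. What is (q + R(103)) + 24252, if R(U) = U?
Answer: 17508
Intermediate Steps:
(q + R(103)) + 24252 = (-6847 + 103) + 24252 = -6744 + 24252 = 17508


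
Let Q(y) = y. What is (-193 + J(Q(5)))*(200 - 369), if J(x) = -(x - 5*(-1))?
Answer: 34307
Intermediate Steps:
J(x) = -5 - x (J(x) = -(x + 5) = -(5 + x) = -5 - x)
(-193 + J(Q(5)))*(200 - 369) = (-193 + (-5 - 1*5))*(200 - 369) = (-193 + (-5 - 5))*(-169) = (-193 - 10)*(-169) = -203*(-169) = 34307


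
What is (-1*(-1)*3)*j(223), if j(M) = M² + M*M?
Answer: 298374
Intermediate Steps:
j(M) = 2*M² (j(M) = M² + M² = 2*M²)
(-1*(-1)*3)*j(223) = (-1*(-1)*3)*(2*223²) = (1*3)*(2*49729) = 3*99458 = 298374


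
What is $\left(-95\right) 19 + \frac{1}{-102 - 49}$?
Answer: $- \frac{272556}{151} \approx -1805.0$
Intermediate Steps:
$\left(-95\right) 19 + \frac{1}{-102 - 49} = -1805 + \frac{1}{-151} = -1805 - \frac{1}{151} = - \frac{272556}{151}$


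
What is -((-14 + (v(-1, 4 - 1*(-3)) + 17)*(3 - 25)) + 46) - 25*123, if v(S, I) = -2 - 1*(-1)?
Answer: -2755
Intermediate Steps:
v(S, I) = -1 (v(S, I) = -2 + 1 = -1)
-((-14 + (v(-1, 4 - 1*(-3)) + 17)*(3 - 25)) + 46) - 25*123 = -((-14 + (-1 + 17)*(3 - 25)) + 46) - 25*123 = -((-14 + 16*(-22)) + 46) - 3075 = -((-14 - 352) + 46) - 3075 = -(-366 + 46) - 3075 = -1*(-320) - 3075 = 320 - 3075 = -2755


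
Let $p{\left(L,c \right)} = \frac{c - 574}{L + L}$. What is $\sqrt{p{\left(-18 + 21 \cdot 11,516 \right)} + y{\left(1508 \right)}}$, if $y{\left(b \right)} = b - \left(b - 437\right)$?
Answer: $\frac{2 \sqrt{4955019}}{213} \approx 20.901$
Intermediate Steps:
$y{\left(b \right)} = 437$ ($y{\left(b \right)} = b - \left(b - 437\right) = b - \left(-437 + b\right) = 437$)
$p{\left(L,c \right)} = \frac{-574 + c}{2 L}$
$\sqrt{p{\left(-18 + 21 \cdot 11,516 \right)} + y{\left(1508 \right)}} = \sqrt{\frac{-574 + 516}{2 \left(-18 + 21 \cdot 11\right)} + 437} = \sqrt{\frac{1}{2} \frac{1}{-18 + 231} \left(-58\right) + 437} = \sqrt{\frac{1}{2} \cdot \frac{1}{213} \left(-58\right) + 437} = \sqrt{- \frac{29}{213} + 437} = \sqrt{\frac{93052}{213}} = \frac{2 \sqrt{4955019}}{213}$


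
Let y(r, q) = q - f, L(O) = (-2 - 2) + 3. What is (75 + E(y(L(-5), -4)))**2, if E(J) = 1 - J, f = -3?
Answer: 5929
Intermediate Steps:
L(O) = -1 (L(O) = -4 + 3 = -1)
y(r, q) = 3 + q (y(r, q) = q - 1*(-3) = q + 3 = 3 + q)
(75 + E(y(L(-5), -4)))**2 = (75 + (1 - (3 - 4)))**2 = (75 + (1 - 1*(-1)))**2 = (75 + (1 + 1))**2 = (75 + 2)**2 = 77**2 = 5929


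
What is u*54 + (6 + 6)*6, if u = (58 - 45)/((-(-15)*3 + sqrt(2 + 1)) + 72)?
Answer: 177921/2281 - 117*sqrt(3)/2281 ≈ 77.912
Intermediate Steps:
u = 13/(117 + sqrt(3)) (u = 13/((-5*(-9) + sqrt(3)) + 72) = 13/((45 + sqrt(3)) + 72) = 13/(117 + sqrt(3)) ≈ 0.10949)
u*54 + (6 + 6)*6 = (507/4562 - 13*sqrt(3)/13686)*54 + (6 + 6)*6 = (13689/2281 - 117*sqrt(3)/2281) + 12*6 = (13689/2281 - 117*sqrt(3)/2281) + 72 = 177921/2281 - 117*sqrt(3)/2281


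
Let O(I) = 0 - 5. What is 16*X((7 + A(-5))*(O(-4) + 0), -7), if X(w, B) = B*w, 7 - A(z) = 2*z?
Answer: 13440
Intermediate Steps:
A(z) = 7 - 2*z
O(I) = -5
16*X((7 + A(-5))*(O(-4) + 0), -7) = 16*(-7*(7 + (7 - 2*(-5)))*(-5 + 0)) = 16*(-7*(7 + (7 + 10))*(-5)) = 16*(-7*(7 + 17)*(-5)) = 16*(-168*(-5)) = 16*(-7*(-120)) = 16*840 = 13440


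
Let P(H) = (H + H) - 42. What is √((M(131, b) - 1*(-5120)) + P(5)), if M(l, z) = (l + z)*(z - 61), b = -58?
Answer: I*√3599 ≈ 59.992*I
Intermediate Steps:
M(l, z) = (-61 + z)*(l + z) (M(l, z) = (l + z)*(-61 + z) = (-61 + z)*(l + z))
P(H) = -42 + 2*H (P(H) = 2*H - 42 = -42 + 2*H)
√((M(131, b) - 1*(-5120)) + P(5)) = √((((-58)² - 61*131 - 61*(-58) + 131*(-58)) - 1*(-5120)) + (-42 + 2*5)) = √(((3364 - 7991 + 3538 - 7598) + 5120) + (-42 + 10)) = √((-8687 + 5120) - 32) = √(-3567 - 32) = √(-3599) = I*√3599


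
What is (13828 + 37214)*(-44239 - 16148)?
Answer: -3082273254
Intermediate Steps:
(13828 + 37214)*(-44239 - 16148) = 51042*(-60387) = -3082273254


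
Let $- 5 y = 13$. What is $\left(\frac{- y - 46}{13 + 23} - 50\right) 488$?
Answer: $- \frac{1124474}{45} \approx -24988.0$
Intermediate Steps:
$y = - \frac{13}{5}$ ($y = \left(- \frac{1}{5}\right) 13 = - \frac{13}{5} \approx -2.6$)
$\left(\frac{- y - 46}{13 + 23} - 50\right) 488 = \left(\frac{\left(-1\right) \left(- \frac{13}{5}\right) - 46}{13 + 23} - 50\right) 488 = \left(\frac{\frac{13}{5} - 46}{36} - 50\right) 488 = \left(\left(- \frac{217}{5}\right) \frac{1}{36} - 50\right) 488 = \left(- \frac{217}{180} - 50\right) 488 = \left(- \frac{9217}{180}\right) 488 = - \frac{1124474}{45}$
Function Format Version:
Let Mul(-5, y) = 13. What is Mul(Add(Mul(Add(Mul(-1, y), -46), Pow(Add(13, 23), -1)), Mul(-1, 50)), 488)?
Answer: Rational(-1124474, 45) ≈ -24988.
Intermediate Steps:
y = Rational(-13, 5) (y = Mul(Rational(-1, 5), 13) = Rational(-13, 5) ≈ -2.6000)
Mul(Add(Mul(Add(Mul(-1, y), -46), Pow(Add(13, 23), -1)), Mul(-1, 50)), 488) = Mul(Add(Mul(Add(Mul(-1, Rational(-13, 5)), -46), Pow(Add(13, 23), -1)), Mul(-1, 50)), 488) = Mul(Add(Mul(Add(Rational(13, 5), -46), Pow(36, -1)), -50), 488) = Mul(Add(Mul(Rational(-217, 5), Rational(1, 36)), -50), 488) = Mul(Add(Rational(-217, 180), -50), 488) = Mul(Rational(-9217, 180), 488) = Rational(-1124474, 45)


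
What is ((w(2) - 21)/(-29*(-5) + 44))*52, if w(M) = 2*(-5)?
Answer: -1612/189 ≈ -8.5291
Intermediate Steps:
w(M) = -10
((w(2) - 21)/(-29*(-5) + 44))*52 = ((-10 - 21)/(-29*(-5) + 44))*52 = -31/(145 + 44)*52 = -31/189*52 = -1612/189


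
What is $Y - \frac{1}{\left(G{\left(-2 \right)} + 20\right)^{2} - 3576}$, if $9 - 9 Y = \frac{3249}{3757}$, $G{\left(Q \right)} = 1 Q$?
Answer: $\frac{11047549}{12217764} \approx 0.90422$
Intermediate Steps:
$G{\left(Q \right)} = Q$
$Y = \frac{3396}{3757}$ ($Y = 1 - \frac{3249 \cdot \frac{1}{3757}}{9} = 1 - \frac{361}{3757} = \frac{3396}{3757} \approx 0.90391$)
$Y - \frac{1}{\left(G{\left(-2 \right)} + 20\right)^{2} - 3576} = \frac{3396}{3757} - \frac{1}{\left(-2 + 20\right)^{2} - 3576} = \frac{3396}{3757} - \frac{1}{18^{2} - 3576} = \frac{3396}{3757} - \frac{1}{324 - 3576} = \frac{3396}{3757} - \frac{1}{-3252} = \frac{3396}{3757} - - \frac{1}{3252} = \frac{3396}{3757} + \frac{1}{3252} = \frac{11047549}{12217764}$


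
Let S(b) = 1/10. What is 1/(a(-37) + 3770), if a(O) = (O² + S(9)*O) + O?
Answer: 10/50983 ≈ 0.00019614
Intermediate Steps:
S(b) = ⅒
a(O) = O² + 11*O/10 (a(O) = (O² + O/10) + O = O² + 11*O/10)
1/(a(-37) + 3770) = 1/((⅒)*(-37)*(11 + 10*(-37)) + 3770) = 1/((⅒)*(-37)*(11 - 370) + 3770) = 1/((⅒)*(-37)*(-359) + 3770) = 1/(13283/10 + 3770) = 1/(50983/10) = 10/50983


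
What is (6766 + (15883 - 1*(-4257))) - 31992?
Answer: -5086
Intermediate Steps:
(6766 + (15883 - 1*(-4257))) - 31992 = (6766 + (15883 + 4257)) - 31992 = (6766 + 20140) - 31992 = 26906 - 31992 = -5086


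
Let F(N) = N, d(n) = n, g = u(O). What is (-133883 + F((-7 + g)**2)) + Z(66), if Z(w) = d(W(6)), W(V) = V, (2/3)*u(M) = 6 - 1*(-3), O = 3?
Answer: -535339/4 ≈ -1.3383e+5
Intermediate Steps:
u(M) = 27/2 (u(M) = 3*(6 - 1*(-3))/2 = 3*(6 + 3)/2 = (3/2)*9 = 27/2)
g = 27/2 ≈ 13.500
Z(w) = 6
(-133883 + F((-7 + g)**2)) + Z(66) = (-133883 + (-7 + 27/2)**2) + 6 = (-133883 + (13/2)**2) + 6 = (-133883 + 169/4) + 6 = -535363/4 + 6 = -535339/4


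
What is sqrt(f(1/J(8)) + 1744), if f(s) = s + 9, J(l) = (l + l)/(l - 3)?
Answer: 3*sqrt(3117)/4 ≈ 41.873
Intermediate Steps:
J(l) = 2*l/(-3 + l) (J(l) = (2*l)/(-3 + l) = 2*l/(-3 + l))
f(s) = 9 + s
sqrt(f(1/J(8)) + 1744) = sqrt((9 + 1/(2*8/(-3 + 8))) + 1744) = sqrt((9 + 1/(2*8/5)) + 1744) = sqrt((9 + 1/(2*8*(1/5))) + 1744) = sqrt((9 + 1/(16/5)) + 1744) = sqrt((9 + 5/16) + 1744) = sqrt(149/16 + 1744) = sqrt(28053/16) = 3*sqrt(3117)/4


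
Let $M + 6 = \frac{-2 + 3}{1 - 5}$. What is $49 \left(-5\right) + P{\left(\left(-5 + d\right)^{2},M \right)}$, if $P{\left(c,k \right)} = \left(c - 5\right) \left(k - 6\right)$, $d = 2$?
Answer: $-294$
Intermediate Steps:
$M = - \frac{25}{4}$ ($M = -6 + \frac{-2 + 3}{1 - 5} = -6 + 1 \frac{1}{-4} = -6 + 1 \left(- \frac{1}{4}\right) = -6 - \frac{1}{4} = - \frac{25}{4} \approx -6.25$)
$P{\left(c,k \right)} = \left(-6 + k\right) \left(-5 + c\right)$ ($P{\left(c,k \right)} = \left(-5 + c\right) \left(-6 + k\right) = \left(-6 + k\right) \left(-5 + c\right)$)
$49 \left(-5\right) + P{\left(\left(-5 + d\right)^{2},M \right)} = 49 \left(-5\right) + \left(30 - 6 \left(-5 + 2\right)^{2} - - \frac{125}{4} + \left(-5 + 2\right)^{2} \left(- \frac{25}{4}\right)\right) = -245 + \left(30 - 6 \left(-3\right)^{2} + \frac{125}{4} + \left(-3\right)^{2} \left(- \frac{25}{4}\right)\right) = -245 + \left(30 - 54 + \frac{125}{4} + 9 \left(- \frac{25}{4}\right)\right) = -245 + \left(30 - 54 + \frac{125}{4} - \frac{225}{4}\right) = -245 - 49 = -294$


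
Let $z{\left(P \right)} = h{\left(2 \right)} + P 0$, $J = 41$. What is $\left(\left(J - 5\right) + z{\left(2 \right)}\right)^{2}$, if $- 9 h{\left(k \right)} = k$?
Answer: $\frac{103684}{81} \approx 1280.0$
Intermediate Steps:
$h{\left(k \right)} = - \frac{k}{9}$
$z{\left(P \right)} = - \frac{2}{9}$ ($z{\left(P \right)} = \left(- \frac{1}{9}\right) 2 + P 0 = - \frac{2}{9} + 0 = - \frac{2}{9}$)
$\left(\left(J - 5\right) + z{\left(2 \right)}\right)^{2} = \left(\left(41 - 5\right) - \frac{2}{9}\right)^{2} = \left(36 - \frac{2}{9}\right)^{2} = \left(\frac{322}{9}\right)^{2} = \frac{103684}{81}$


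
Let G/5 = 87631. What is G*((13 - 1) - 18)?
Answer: -2628930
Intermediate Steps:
G = 438155 (G = 5*87631 = 438155)
G*((13 - 1) - 18) = 438155*((13 - 1) - 18) = 438155*(12 - 18) = 438155*(-6) = -2628930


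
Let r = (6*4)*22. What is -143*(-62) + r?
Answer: 9394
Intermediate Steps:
r = 528 (r = 24*22 = 528)
-143*(-62) + r = -143*(-62) + 528 = 8866 + 528 = 9394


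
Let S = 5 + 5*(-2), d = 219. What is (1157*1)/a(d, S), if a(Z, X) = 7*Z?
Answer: 1157/1533 ≈ 0.75473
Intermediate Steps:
S = -5 (S = 5 - 10 = -5)
(1157*1)/a(d, S) = (1157*1)/((7*219)) = 1157/1533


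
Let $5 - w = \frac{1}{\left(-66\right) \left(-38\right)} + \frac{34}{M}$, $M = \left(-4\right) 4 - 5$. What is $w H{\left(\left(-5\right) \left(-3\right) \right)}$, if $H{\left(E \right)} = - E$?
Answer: $- \frac{580985}{5852} \approx -99.28$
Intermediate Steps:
$M = -21$ ($M = -16 - 5 = -21$)
$w = \frac{116197}{17556}$ ($w = 5 - \left(\frac{1}{\left(-66\right) \left(-38\right)} + \frac{34}{-21}\right) = 5 - \left(\left(- \frac{1}{66}\right) \left(- \frac{1}{38}\right) + 34 \left(- \frac{1}{21}\right)\right) = 5 - \left(\frac{1}{2508} - \frac{34}{21}\right) = 5 - - \frac{28417}{17556} = 5 + \frac{28417}{17556} = \frac{116197}{17556} \approx 6.6187$)
$w H{\left(\left(-5\right) \left(-3\right) \right)} = \frac{116197 \left(- \left(-5\right) \left(-3\right)\right)}{17556} = \frac{116197 \left(\left(-1\right) 15\right)}{17556} = \frac{116197}{17556} \left(-15\right) = - \frac{580985}{5852}$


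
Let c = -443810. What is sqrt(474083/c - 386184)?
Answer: I*sqrt(76065836403538630)/443810 ≈ 621.44*I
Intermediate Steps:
sqrt(474083/c - 386184) = sqrt(474083/(-443810) - 386184) = sqrt(474083*(-1/443810) - 386184) = sqrt(-474083/443810 - 386184) = sqrt(-171392795123/443810) = I*sqrt(76065836403538630)/443810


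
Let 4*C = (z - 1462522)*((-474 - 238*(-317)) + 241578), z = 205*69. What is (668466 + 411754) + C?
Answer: -229239709235/2 ≈ -1.1462e+11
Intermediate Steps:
z = 14145
C = -229241869675/2 (C = ((14145 - 1462522)*((-474 - 238*(-317)) + 241578))/4 = (-1448377*((-474 + 75446) + 241578))/4 = (-1448377*(74972 + 241578))/4 = (-1448377*316550)/4 = (1/4)*(-458483739350) = -229241869675/2 ≈ -1.1462e+11)
(668466 + 411754) + C = (668466 + 411754) - 229241869675/2 = 1080220 - 229241869675/2 = -229239709235/2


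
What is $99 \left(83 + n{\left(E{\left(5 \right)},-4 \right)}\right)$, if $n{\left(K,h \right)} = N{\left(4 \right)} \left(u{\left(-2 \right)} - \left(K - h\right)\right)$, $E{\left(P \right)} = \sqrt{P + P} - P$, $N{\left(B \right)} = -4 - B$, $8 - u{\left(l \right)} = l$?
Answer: $-495 + 792 \sqrt{10} \approx 2009.5$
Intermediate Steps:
$u{\left(l \right)} = 8 - l$
$E{\left(P \right)} = - P + \sqrt{2} \sqrt{P}$ ($E{\left(P \right)} = \sqrt{2 P} - P = \sqrt{2} \sqrt{P} - P = - P + \sqrt{2} \sqrt{P}$)
$n{\left(K,h \right)} = -80 - 8 h + 8 K$ ($n{\left(K,h \right)} = \left(-4 - 4\right) \left(\left(8 - -2\right) - \left(K - h\right)\right) = \left(-4 - 4\right) \left(\left(8 + 2\right) - \left(K - h\right)\right) = - 8 \left(10 - \left(K - h\right)\right) = - 8 \left(10 + h - K\right) = -80 - 8 h + 8 K$)
$99 \left(83 + n{\left(E{\left(5 \right)},-4 \right)}\right) = 99 \left(83 - \left(48 - 8 \left(\left(-1\right) 5 + \sqrt{2} \sqrt{5}\right)\right)\right) = 99 \left(83 + \left(-80 + 32 + 8 \left(-5 + \sqrt{10}\right)\right)\right) = 99 \left(83 - \left(88 - 8 \sqrt{10}\right)\right) = 99 \left(-5 + 8 \sqrt{10}\right) = -495 + 792 \sqrt{10}$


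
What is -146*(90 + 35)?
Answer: -18250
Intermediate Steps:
-146*(90 + 35) = -146*125 = -18250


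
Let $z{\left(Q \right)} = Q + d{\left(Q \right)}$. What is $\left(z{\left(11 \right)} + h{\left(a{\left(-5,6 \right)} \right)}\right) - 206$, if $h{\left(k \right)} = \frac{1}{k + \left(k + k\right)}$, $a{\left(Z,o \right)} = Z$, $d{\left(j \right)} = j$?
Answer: $- \frac{2761}{15} \approx -184.07$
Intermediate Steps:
$z{\left(Q \right)} = 2 Q$ ($z{\left(Q \right)} = Q + Q = 2 Q$)
$h{\left(k \right)} = \frac{1}{3 k}$ ($h{\left(k \right)} = \frac{1}{k + 2 k} = \frac{1}{3 k}$)
$\left(z{\left(11 \right)} + h{\left(a{\left(-5,6 \right)} \right)}\right) - 206 = \left(2 \cdot 11 + \frac{1}{3 \left(-5\right)}\right) - 206 = \left(22 + \frac{1}{3} \left(- \frac{1}{5}\right)\right) - 206 = \left(22 - \frac{1}{15}\right) - 206 = \frac{329}{15} - 206 = - \frac{2761}{15}$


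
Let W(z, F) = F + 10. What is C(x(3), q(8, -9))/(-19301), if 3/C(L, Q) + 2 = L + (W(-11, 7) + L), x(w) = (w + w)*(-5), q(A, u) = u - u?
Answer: 1/289515 ≈ 3.4541e-6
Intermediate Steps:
q(A, u) = 0
W(z, F) = 10 + F
x(w) = -10*w (x(w) = (2*w)*(-5) = -10*w)
C(L, Q) = 3/(15 + 2*L) (C(L, Q) = 3/(-2 + (L + ((10 + 7) + L))) = 3/(-2 + (L + (17 + L))) = 3/(-2 + (17 + 2*L)) = 3/(15 + 2*L))
C(x(3), q(8, -9))/(-19301) = (3/(15 + 2*(-10*3)))/(-19301) = (3/(15 + 2*(-30)))*(-1/19301) = (3/(15 - 60))*(-1/19301) = (3/(-45))*(-1/19301) = (3*(-1/45))*(-1/19301) = -1/15*(-1/19301) = 1/289515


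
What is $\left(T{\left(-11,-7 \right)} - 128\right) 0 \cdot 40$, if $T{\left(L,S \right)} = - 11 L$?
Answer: $0$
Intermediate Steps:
$\left(T{\left(-11,-7 \right)} - 128\right) 0 \cdot 40 = \left(\left(-11\right) \left(-11\right) - 128\right) 0 \cdot 40 = \left(121 - 128\right) 0 = \left(-7\right) 0 = 0$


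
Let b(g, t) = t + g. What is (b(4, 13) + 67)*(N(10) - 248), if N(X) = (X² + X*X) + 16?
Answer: -2688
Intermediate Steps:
b(g, t) = g + t
N(X) = 16 + 2*X² (N(X) = (X² + X²) + 16 = 2*X² + 16 = 16 + 2*X²)
(b(4, 13) + 67)*(N(10) - 248) = ((4 + 13) + 67)*((16 + 2*10²) - 248) = (17 + 67)*((16 + 2*100) - 248) = 84*((16 + 200) - 248) = 84*(216 - 248) = 84*(-32) = -2688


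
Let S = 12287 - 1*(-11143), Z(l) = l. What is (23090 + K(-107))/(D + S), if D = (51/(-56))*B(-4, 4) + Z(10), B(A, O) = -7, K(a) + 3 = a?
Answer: 183840/187571 ≈ 0.98011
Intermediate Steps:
K(a) = -3 + a
S = 23430 (S = 12287 + 11143 = 23430)
D = 131/8 (D = (51/(-56))*(-7) + 10 = (51*(-1/56))*(-7) + 10 = -51/56*(-7) + 10 = 51/8 + 10 = 131/8 ≈ 16.375)
(23090 + K(-107))/(D + S) = (23090 + (-3 - 107))/(131/8 + 23430) = (23090 - 110)/(187571/8) = 22980*(8/187571) = 183840/187571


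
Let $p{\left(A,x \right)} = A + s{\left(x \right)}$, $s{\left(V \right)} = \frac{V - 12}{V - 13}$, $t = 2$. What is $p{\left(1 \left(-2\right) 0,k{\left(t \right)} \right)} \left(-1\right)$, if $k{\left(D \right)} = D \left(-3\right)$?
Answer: $- \frac{18}{19} \approx -0.94737$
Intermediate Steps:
$k{\left(D \right)} = - 3 D$
$s{\left(V \right)} = \frac{-12 + V}{-13 + V}$
$p{\left(A,x \right)} = A + \frac{-12 + x}{-13 + x}$
$p{\left(1 \left(-2\right) 0,k{\left(t \right)} \right)} \left(-1\right) = \frac{-12 - 6 + 1 \left(-2\right) 0 \left(-13 - 6\right)}{-13 - 6} \left(-1\right) = \frac{-12 - 6 + \left(-2\right) 0 \left(-13 - 6\right)}{-13 - 6} \left(-1\right) = \frac{-12 - 6 + 0 \left(-19\right)}{-19} \left(-1\right) = - \frac{-12 - 6 + 0}{19} \left(-1\right) = \left(- \frac{1}{19}\right) \left(-18\right) \left(-1\right) = \frac{18}{19} \left(-1\right) = - \frac{18}{19}$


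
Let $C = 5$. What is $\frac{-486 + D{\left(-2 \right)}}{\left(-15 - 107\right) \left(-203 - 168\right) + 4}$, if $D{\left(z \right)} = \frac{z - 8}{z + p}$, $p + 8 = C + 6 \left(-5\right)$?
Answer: $- \frac{1700}{158431} \approx -0.01073$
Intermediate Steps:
$p = -33$ ($p = -8 + \left(5 + 6 \left(-5\right)\right) = -8 + \left(5 - 30\right) = -8 - 25 = -33$)
$D{\left(z \right)} = \frac{-8 + z}{-33 + z}$ ($D{\left(z \right)} = \frac{z - 8}{z - 33} = \frac{-8 + z}{-33 + z}$)
$\frac{-486 + D{\left(-2 \right)}}{\left(-15 - 107\right) \left(-203 - 168\right) + 4} = \frac{-486 + \frac{-8 - 2}{-33 - 2}}{\left(-15 - 107\right) \left(-203 - 168\right) + 4} = \frac{-486 + \frac{1}{-35} \left(-10\right)}{\left(-122\right) \left(-371\right) + 4} = \frac{-486 - - \frac{2}{7}}{45262 + 4} = \frac{-486 + \frac{2}{7}}{45266} = \left(- \frac{3400}{7}\right) \frac{1}{45266} = - \frac{1700}{158431}$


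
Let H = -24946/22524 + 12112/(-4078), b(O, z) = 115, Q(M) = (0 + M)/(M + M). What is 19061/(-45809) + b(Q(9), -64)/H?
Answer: -122755815139889/4289331166271 ≈ -28.619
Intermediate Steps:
Q(M) = ½ (Q(M) = M/((2*M)) = M*(1/(2*M)) = ½)
H = -93635119/22963218 (H = -24946*1/22524 + 12112*(-1/4078) = -12473/11262 - 6056/2039 = -93635119/22963218 ≈ -4.0776)
19061/(-45809) + b(Q(9), -64)/H = 19061/(-45809) + 115/(-93635119/22963218) = 19061*(-1/45809) + 115*(-22963218/93635119) = -19061/45809 - 2640770070/93635119 = -122755815139889/4289331166271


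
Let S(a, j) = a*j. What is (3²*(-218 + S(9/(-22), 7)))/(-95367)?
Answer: 14577/699358 ≈ 0.020843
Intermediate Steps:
(3²*(-218 + S(9/(-22), 7)))/(-95367) = (3²*(-218 + (9/(-22))*7))/(-95367) = (9*(-218 + (9*(-1/22))*7))*(-1/95367) = (9*(-218 - 9/22*7))*(-1/95367) = (9*(-218 - 63/22))*(-1/95367) = (9*(-4859/22))*(-1/95367) = -43731/22*(-1/95367) = 14577/699358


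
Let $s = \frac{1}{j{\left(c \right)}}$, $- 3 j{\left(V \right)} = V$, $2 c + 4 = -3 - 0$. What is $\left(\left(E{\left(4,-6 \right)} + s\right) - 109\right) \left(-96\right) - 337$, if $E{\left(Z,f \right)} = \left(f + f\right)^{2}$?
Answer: $- \frac{26455}{7} \approx -3779.3$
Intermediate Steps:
$c = - \frac{7}{2}$ ($c = -2 + \frac{-3 - 0}{2} = -2 + \frac{-3 + 0}{2} = -2 + \frac{1}{2} \left(-3\right) = -2 - \frac{3}{2} = - \frac{7}{2} \approx -3.5$)
$j{\left(V \right)} = - \frac{V}{3}$
$E{\left(Z,f \right)} = 4 f^{2}$ ($E{\left(Z,f \right)} = \left(2 f\right)^{2} = 4 f^{2}$)
$s = \frac{6}{7}$ ($s = \frac{1}{\left(- \frac{1}{3}\right) \left(- \frac{7}{2}\right)} = \frac{1}{\frac{7}{6}} = \frac{6}{7} \approx 0.85714$)
$\left(\left(E{\left(4,-6 \right)} + s\right) - 109\right) \left(-96\right) - 337 = \left(\left(4 \left(-6\right)^{2} + \frac{6}{7}\right) - 109\right) \left(-96\right) - 337 = \left(\left(4 \cdot 36 + \frac{6}{7}\right) - 109\right) \left(-96\right) - 337 = \left(\left(144 + \frac{6}{7}\right) - 109\right) \left(-96\right) - 337 = \left(\frac{1014}{7} - 109\right) \left(-96\right) - 337 = \frac{251}{7} \left(-96\right) - 337 = - \frac{24096}{7} - 337 = - \frac{26455}{7}$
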